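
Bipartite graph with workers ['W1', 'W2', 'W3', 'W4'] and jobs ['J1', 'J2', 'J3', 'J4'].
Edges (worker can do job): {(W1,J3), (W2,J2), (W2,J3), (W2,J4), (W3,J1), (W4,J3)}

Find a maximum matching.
Matching: {(W2,J4), (W3,J1), (W4,J3)}

Maximum matching (size 3):
  W2 → J4
  W3 → J1
  W4 → J3

Each worker is assigned to at most one job, and each job to at most one worker.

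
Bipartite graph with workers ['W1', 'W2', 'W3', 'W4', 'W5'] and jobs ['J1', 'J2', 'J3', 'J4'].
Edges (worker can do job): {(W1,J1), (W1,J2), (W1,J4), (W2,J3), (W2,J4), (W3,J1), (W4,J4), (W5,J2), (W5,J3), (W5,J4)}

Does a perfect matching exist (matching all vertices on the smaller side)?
Yes, perfect matching exists (size 4)

Perfect matching: {(W1,J2), (W2,J3), (W3,J1), (W5,J4)}
All 4 vertices on the smaller side are matched.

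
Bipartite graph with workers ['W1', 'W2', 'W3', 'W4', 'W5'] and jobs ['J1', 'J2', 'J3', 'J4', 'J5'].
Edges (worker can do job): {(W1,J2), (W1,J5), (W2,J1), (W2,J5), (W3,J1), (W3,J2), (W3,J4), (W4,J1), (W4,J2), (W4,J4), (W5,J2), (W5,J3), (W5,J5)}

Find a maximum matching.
Matching: {(W1,J2), (W2,J5), (W3,J1), (W4,J4), (W5,J3)}

Maximum matching (size 5):
  W1 → J2
  W2 → J5
  W3 → J1
  W4 → J4
  W5 → J3

Each worker is assigned to at most one job, and each job to at most one worker.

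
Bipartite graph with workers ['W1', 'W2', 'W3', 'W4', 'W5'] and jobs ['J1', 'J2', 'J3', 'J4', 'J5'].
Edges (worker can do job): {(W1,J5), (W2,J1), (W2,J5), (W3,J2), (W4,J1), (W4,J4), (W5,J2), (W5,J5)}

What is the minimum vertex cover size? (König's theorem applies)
Minimum vertex cover size = 4

By König's theorem: in bipartite graphs,
min vertex cover = max matching = 4

Maximum matching has size 4, so minimum vertex cover also has size 4.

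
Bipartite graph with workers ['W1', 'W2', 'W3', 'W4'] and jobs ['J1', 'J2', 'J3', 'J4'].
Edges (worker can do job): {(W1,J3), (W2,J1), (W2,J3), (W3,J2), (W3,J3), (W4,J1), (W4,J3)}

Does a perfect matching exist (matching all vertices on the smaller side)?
No, maximum matching has size 3 < 4

Maximum matching has size 3, need 4 for perfect matching.
Unmatched workers: ['W1']
Unmatched jobs: ['J4']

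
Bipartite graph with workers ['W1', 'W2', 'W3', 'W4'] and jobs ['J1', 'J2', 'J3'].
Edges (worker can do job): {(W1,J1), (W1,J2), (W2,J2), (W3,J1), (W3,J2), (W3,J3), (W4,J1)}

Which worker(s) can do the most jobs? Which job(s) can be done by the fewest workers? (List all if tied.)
Most versatile: W3 (3 jobs); Least covered: J3 (1 workers)

Worker degrees (jobs they can do): W1:2, W2:1, W3:3, W4:1
Job degrees (workers who can do it): J1:3, J2:3, J3:1

Maximum worker degree is 3, achieved by: W3
Minimum job degree is 1, achieved by: J3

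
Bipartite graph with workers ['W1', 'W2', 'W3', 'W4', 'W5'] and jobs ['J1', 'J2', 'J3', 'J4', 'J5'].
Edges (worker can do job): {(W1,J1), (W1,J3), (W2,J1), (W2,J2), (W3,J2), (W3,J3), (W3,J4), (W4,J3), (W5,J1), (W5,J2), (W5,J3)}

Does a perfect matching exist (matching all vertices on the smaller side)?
No, maximum matching has size 4 < 5

Maximum matching has size 4, need 5 for perfect matching.
Unmatched workers: ['W4']
Unmatched jobs: ['J5']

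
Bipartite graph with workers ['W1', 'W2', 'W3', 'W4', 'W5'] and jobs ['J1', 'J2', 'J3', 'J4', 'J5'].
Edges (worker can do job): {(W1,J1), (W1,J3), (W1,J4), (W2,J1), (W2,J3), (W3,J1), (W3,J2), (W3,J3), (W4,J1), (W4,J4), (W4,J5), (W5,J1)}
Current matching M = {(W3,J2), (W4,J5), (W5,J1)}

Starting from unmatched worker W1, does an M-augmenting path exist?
Yes: W1 → J4

An M-augmenting path alternates non-matching / matching edges, starting and ending at unmatched vertices.
Path: W1 → J4
(J4 is unmatched in M, so the path is augmenting.)
Flipping edges along this path would increase |M| from 3 to 4.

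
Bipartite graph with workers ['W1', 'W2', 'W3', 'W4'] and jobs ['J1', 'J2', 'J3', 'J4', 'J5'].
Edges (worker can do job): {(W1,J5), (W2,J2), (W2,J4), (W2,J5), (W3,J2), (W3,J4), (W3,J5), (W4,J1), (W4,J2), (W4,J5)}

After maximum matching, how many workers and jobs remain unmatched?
Unmatched: 0 workers, 1 jobs

Maximum matching size: 4
Workers: 4 total, 4 matched, 0 unmatched
Jobs: 5 total, 4 matched, 1 unmatched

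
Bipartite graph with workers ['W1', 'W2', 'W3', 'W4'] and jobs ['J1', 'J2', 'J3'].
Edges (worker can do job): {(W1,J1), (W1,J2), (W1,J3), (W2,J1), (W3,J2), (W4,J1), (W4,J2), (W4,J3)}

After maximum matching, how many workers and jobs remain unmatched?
Unmatched: 1 workers, 0 jobs

Maximum matching size: 3
Workers: 4 total, 3 matched, 1 unmatched
Jobs: 3 total, 3 matched, 0 unmatched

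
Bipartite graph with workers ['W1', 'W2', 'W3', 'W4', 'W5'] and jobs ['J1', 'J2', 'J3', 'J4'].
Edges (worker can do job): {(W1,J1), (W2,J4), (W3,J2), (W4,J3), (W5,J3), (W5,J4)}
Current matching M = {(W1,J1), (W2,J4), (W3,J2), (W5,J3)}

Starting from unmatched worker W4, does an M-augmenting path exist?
No augmenting path from W4

Alternating search from W4 reaches jobs: {J3, J4}.
Every reachable job is already matched in M, and following those matched edges back to workers exposes no further unvisited jobs.
No M-augmenting path from W4 exists.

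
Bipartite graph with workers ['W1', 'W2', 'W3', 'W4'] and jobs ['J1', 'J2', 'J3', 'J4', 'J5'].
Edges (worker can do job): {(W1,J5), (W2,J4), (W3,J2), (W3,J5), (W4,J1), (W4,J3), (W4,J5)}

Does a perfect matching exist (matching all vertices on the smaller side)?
Yes, perfect matching exists (size 4)

Perfect matching: {(W1,J5), (W2,J4), (W3,J2), (W4,J3)}
All 4 vertices on the smaller side are matched.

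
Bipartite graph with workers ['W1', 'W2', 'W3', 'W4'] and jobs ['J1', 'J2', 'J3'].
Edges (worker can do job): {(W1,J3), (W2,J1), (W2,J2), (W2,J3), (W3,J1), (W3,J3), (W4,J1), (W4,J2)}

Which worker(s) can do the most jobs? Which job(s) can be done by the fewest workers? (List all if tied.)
Most versatile: W2 (3 jobs); Least covered: J2 (2 workers)

Worker degrees (jobs they can do): W1:1, W2:3, W3:2, W4:2
Job degrees (workers who can do it): J1:3, J2:2, J3:3

Maximum worker degree is 3, achieved by: W2
Minimum job degree is 2, achieved by: J2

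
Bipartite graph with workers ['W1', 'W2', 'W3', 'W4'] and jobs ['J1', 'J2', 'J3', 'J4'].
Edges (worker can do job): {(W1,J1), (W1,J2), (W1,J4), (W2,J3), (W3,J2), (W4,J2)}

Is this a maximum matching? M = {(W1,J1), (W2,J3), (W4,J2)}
Yes, size 3 is maximum

Proposed matching has size 3.
Maximum matching size for this graph: 3.

This is a maximum matching.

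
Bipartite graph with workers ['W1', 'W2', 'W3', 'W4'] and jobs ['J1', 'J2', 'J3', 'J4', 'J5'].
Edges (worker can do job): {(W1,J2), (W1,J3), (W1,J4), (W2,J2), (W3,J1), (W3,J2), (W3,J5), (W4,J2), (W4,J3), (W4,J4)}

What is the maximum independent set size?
Maximum independent set = 5

By König's theorem:
- Min vertex cover = Max matching = 4
- Max independent set = Total vertices - Min vertex cover
- Max independent set = 9 - 4 = 5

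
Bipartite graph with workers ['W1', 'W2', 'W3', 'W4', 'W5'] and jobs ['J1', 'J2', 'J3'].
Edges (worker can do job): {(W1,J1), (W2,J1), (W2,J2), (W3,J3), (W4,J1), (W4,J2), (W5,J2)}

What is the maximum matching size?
Maximum matching size = 3

Maximum matching: {(W3,J3), (W4,J1), (W5,J2)}
Size: 3

This assigns 3 workers to 3 distinct jobs.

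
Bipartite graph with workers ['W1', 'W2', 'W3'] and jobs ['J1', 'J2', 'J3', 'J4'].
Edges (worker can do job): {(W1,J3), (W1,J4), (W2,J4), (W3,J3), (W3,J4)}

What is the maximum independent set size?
Maximum independent set = 5

By König's theorem:
- Min vertex cover = Max matching = 2
- Max independent set = Total vertices - Min vertex cover
- Max independent set = 7 - 2 = 5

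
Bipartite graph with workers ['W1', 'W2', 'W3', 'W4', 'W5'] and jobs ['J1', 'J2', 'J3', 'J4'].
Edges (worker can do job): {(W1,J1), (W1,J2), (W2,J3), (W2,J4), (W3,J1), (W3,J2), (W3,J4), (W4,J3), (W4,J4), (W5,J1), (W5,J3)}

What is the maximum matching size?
Maximum matching size = 4

Maximum matching: {(W1,J2), (W3,J1), (W4,J4), (W5,J3)}
Size: 4

This assigns 4 workers to 4 distinct jobs.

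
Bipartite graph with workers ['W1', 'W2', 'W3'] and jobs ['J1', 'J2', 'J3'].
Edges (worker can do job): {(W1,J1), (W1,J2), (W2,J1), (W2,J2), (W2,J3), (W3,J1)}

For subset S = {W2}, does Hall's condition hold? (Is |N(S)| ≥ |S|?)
Yes: |N(S)| = 3, |S| = 1

Subset S = {W2}
Neighbors N(S) = {J1, J2, J3}

|N(S)| = 3, |S| = 1
Hall's condition: |N(S)| ≥ |S| is satisfied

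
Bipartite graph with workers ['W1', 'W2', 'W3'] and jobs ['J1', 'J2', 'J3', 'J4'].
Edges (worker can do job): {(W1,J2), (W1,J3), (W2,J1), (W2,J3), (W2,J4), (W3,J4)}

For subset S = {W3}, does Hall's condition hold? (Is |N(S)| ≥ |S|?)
Yes: |N(S)| = 1, |S| = 1

Subset S = {W3}
Neighbors N(S) = {J4}

|N(S)| = 1, |S| = 1
Hall's condition: |N(S)| ≥ |S| is satisfied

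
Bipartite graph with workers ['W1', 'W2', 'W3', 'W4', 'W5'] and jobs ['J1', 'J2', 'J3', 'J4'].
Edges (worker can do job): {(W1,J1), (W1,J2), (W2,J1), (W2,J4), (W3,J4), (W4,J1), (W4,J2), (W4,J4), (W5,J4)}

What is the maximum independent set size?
Maximum independent set = 6

By König's theorem:
- Min vertex cover = Max matching = 3
- Max independent set = Total vertices - Min vertex cover
- Max independent set = 9 - 3 = 6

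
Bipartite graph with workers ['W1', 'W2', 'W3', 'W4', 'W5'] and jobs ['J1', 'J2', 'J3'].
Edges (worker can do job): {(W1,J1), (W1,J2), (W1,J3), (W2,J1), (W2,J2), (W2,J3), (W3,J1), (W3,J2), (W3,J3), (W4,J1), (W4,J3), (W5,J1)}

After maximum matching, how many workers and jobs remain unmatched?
Unmatched: 2 workers, 0 jobs

Maximum matching size: 3
Workers: 5 total, 3 matched, 2 unmatched
Jobs: 3 total, 3 matched, 0 unmatched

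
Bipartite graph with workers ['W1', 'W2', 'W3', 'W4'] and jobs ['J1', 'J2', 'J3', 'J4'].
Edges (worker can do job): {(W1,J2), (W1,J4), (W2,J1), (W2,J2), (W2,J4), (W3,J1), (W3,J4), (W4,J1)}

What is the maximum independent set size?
Maximum independent set = 5

By König's theorem:
- Min vertex cover = Max matching = 3
- Max independent set = Total vertices - Min vertex cover
- Max independent set = 8 - 3 = 5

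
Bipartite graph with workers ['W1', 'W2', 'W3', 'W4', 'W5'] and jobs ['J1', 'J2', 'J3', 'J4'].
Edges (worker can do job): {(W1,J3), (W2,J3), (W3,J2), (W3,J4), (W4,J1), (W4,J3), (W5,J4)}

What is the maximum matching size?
Maximum matching size = 4

Maximum matching: {(W1,J3), (W3,J2), (W4,J1), (W5,J4)}
Size: 4

This assigns 4 workers to 4 distinct jobs.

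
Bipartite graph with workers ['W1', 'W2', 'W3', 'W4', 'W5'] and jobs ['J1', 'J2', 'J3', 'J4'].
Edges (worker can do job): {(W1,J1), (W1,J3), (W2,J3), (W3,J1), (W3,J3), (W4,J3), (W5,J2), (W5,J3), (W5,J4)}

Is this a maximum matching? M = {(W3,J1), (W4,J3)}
No, size 2 is not maximum

Proposed matching has size 2.
Maximum matching size for this graph: 3.

This is NOT maximum - can be improved to size 3.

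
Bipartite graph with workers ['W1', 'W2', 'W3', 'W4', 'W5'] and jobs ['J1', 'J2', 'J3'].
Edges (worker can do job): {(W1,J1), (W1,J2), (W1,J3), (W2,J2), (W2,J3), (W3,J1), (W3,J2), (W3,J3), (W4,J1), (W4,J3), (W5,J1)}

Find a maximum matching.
Matching: {(W1,J2), (W3,J1), (W4,J3)}

Maximum matching (size 3):
  W1 → J2
  W3 → J1
  W4 → J3

Each worker is assigned to at most one job, and each job to at most one worker.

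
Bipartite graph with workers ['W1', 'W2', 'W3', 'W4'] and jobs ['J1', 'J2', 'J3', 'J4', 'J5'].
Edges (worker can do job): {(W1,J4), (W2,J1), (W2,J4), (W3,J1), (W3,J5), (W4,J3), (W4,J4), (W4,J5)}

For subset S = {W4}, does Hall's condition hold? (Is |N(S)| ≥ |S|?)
Yes: |N(S)| = 3, |S| = 1

Subset S = {W4}
Neighbors N(S) = {J3, J4, J5}

|N(S)| = 3, |S| = 1
Hall's condition: |N(S)| ≥ |S| is satisfied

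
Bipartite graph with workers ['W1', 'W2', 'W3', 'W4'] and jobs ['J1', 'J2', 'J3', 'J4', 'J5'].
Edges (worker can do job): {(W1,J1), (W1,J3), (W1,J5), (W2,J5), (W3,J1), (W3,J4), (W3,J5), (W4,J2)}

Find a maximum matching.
Matching: {(W1,J3), (W2,J5), (W3,J1), (W4,J2)}

Maximum matching (size 4):
  W1 → J3
  W2 → J5
  W3 → J1
  W4 → J2

Each worker is assigned to at most one job, and each job to at most one worker.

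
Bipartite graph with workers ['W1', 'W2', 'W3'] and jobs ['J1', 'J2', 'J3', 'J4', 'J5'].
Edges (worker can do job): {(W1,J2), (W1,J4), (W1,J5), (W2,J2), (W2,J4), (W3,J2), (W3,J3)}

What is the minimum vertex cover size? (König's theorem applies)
Minimum vertex cover size = 3

By König's theorem: in bipartite graphs,
min vertex cover = max matching = 3

Maximum matching has size 3, so minimum vertex cover also has size 3.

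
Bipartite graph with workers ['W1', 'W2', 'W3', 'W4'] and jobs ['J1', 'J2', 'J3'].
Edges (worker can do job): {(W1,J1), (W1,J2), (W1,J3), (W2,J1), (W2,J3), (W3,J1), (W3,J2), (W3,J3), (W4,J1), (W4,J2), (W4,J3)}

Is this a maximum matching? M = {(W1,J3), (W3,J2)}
No, size 2 is not maximum

Proposed matching has size 2.
Maximum matching size for this graph: 3.

This is NOT maximum - can be improved to size 3.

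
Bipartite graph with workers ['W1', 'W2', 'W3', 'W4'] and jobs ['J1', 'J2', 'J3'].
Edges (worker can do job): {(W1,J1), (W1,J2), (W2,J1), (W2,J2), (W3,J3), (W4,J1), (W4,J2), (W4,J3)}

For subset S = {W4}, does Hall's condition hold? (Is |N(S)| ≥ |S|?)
Yes: |N(S)| = 3, |S| = 1

Subset S = {W4}
Neighbors N(S) = {J1, J2, J3}

|N(S)| = 3, |S| = 1
Hall's condition: |N(S)| ≥ |S| is satisfied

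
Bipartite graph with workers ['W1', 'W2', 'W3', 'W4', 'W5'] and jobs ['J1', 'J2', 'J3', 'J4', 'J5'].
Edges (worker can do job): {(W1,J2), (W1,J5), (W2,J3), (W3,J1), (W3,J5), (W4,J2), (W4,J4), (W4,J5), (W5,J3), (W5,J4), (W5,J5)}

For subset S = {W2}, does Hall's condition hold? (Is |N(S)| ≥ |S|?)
Yes: |N(S)| = 1, |S| = 1

Subset S = {W2}
Neighbors N(S) = {J3}

|N(S)| = 1, |S| = 1
Hall's condition: |N(S)| ≥ |S| is satisfied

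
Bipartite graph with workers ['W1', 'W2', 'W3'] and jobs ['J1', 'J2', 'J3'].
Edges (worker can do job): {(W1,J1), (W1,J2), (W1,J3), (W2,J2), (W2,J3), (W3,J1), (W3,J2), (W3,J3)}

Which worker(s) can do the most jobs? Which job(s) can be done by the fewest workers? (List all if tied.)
Most versatile: W1, W3 (3 jobs); Least covered: J1 (2 workers)

Worker degrees (jobs they can do): W1:3, W2:2, W3:3
Job degrees (workers who can do it): J1:2, J2:3, J3:3

Maximum worker degree is 3, achieved by: W1, W3
Minimum job degree is 2, achieved by: J1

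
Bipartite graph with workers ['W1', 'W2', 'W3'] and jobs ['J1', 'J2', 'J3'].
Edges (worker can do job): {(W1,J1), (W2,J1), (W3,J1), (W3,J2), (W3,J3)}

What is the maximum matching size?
Maximum matching size = 2

Maximum matching: {(W1,J1), (W3,J3)}
Size: 2

This assigns 2 workers to 2 distinct jobs.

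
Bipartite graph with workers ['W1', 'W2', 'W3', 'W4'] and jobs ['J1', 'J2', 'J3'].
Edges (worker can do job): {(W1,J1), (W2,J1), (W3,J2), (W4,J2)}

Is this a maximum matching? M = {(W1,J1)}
No, size 1 is not maximum

Proposed matching has size 1.
Maximum matching size for this graph: 2.

This is NOT maximum - can be improved to size 2.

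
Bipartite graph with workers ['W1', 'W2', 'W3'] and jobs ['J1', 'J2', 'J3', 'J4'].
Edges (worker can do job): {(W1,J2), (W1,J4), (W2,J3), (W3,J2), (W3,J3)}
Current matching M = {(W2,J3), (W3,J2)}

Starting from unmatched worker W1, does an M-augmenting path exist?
Yes: W1 → J4

An M-augmenting path alternates non-matching / matching edges, starting and ending at unmatched vertices.
Path: W1 → J4
(J4 is unmatched in M, so the path is augmenting.)
Flipping edges along this path would increase |M| from 2 to 3.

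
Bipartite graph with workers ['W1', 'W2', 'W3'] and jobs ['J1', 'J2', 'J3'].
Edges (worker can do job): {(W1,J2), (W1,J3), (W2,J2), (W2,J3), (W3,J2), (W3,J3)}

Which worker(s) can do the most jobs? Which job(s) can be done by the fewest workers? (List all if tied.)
Most versatile: W1, W2, W3 (2 jobs); Least covered: J1 (0 workers)

Worker degrees (jobs they can do): W1:2, W2:2, W3:2
Job degrees (workers who can do it): J1:0, J2:3, J3:3

Maximum worker degree is 2, achieved by: W1, W2, W3
Minimum job degree is 0, achieved by: J1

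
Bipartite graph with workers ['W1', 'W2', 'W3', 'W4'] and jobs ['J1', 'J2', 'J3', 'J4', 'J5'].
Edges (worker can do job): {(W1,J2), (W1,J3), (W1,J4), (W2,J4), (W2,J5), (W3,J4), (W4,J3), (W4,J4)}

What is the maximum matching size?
Maximum matching size = 4

Maximum matching: {(W1,J2), (W2,J5), (W3,J4), (W4,J3)}
Size: 4

This assigns 4 workers to 4 distinct jobs.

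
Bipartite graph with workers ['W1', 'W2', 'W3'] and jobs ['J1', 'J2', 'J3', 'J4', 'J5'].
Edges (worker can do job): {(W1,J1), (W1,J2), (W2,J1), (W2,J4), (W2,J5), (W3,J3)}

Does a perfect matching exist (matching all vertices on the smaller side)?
Yes, perfect matching exists (size 3)

Perfect matching: {(W1,J1), (W2,J4), (W3,J3)}
All 3 vertices on the smaller side are matched.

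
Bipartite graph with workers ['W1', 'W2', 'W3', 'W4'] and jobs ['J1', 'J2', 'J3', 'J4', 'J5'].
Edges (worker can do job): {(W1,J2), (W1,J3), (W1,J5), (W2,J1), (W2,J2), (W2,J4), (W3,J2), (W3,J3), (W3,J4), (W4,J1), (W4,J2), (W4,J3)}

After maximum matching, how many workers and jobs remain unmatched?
Unmatched: 0 workers, 1 jobs

Maximum matching size: 4
Workers: 4 total, 4 matched, 0 unmatched
Jobs: 5 total, 4 matched, 1 unmatched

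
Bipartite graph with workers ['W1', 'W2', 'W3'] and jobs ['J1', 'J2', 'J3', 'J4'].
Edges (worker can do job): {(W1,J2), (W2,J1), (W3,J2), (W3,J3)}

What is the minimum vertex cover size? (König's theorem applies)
Minimum vertex cover size = 3

By König's theorem: in bipartite graphs,
min vertex cover = max matching = 3

Maximum matching has size 3, so minimum vertex cover also has size 3.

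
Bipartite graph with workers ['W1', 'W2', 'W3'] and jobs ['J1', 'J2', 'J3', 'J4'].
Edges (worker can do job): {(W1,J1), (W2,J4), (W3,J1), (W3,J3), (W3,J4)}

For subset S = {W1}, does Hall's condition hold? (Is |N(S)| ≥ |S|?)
Yes: |N(S)| = 1, |S| = 1

Subset S = {W1}
Neighbors N(S) = {J1}

|N(S)| = 1, |S| = 1
Hall's condition: |N(S)| ≥ |S| is satisfied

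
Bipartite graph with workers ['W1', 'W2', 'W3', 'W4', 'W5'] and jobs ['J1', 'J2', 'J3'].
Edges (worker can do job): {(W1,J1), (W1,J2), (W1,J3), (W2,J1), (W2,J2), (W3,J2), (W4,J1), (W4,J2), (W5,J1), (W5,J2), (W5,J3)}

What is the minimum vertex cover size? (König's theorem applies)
Minimum vertex cover size = 3

By König's theorem: in bipartite graphs,
min vertex cover = max matching = 3

Maximum matching has size 3, so minimum vertex cover also has size 3.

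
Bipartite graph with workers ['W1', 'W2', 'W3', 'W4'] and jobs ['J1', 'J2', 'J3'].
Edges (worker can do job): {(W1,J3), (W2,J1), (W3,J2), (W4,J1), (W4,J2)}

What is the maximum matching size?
Maximum matching size = 3

Maximum matching: {(W1,J3), (W2,J1), (W4,J2)}
Size: 3

This assigns 3 workers to 3 distinct jobs.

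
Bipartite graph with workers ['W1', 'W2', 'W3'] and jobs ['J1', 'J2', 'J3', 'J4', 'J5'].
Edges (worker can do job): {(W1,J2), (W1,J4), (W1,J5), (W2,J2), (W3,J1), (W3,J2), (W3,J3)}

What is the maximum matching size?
Maximum matching size = 3

Maximum matching: {(W1,J4), (W2,J2), (W3,J3)}
Size: 3

This assigns 3 workers to 3 distinct jobs.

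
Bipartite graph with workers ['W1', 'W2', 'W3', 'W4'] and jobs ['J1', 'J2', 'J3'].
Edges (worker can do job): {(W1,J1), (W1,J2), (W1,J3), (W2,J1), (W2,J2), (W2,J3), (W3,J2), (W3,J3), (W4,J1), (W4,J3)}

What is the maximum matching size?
Maximum matching size = 3

Maximum matching: {(W1,J1), (W3,J2), (W4,J3)}
Size: 3

This assigns 3 workers to 3 distinct jobs.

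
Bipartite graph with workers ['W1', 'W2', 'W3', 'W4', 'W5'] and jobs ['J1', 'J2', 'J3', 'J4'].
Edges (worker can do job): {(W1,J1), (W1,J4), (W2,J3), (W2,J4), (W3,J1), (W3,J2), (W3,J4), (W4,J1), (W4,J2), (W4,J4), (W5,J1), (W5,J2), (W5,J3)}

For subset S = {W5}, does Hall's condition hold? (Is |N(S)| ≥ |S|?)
Yes: |N(S)| = 3, |S| = 1

Subset S = {W5}
Neighbors N(S) = {J1, J2, J3}

|N(S)| = 3, |S| = 1
Hall's condition: |N(S)| ≥ |S| is satisfied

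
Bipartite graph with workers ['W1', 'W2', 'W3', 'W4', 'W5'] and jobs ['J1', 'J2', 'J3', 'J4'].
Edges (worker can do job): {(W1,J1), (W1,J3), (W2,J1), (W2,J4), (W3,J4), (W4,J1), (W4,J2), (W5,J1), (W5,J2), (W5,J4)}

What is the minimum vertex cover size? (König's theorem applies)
Minimum vertex cover size = 4

By König's theorem: in bipartite graphs,
min vertex cover = max matching = 4

Maximum matching has size 4, so minimum vertex cover also has size 4.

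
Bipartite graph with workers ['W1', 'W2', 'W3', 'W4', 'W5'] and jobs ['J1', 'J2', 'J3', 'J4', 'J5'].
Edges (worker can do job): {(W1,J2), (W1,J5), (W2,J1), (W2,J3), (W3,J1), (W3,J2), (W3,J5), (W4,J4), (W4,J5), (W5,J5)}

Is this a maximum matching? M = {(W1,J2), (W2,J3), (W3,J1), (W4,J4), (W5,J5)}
Yes, size 5 is maximum

Proposed matching has size 5.
Maximum matching size for this graph: 5.

This is a maximum matching.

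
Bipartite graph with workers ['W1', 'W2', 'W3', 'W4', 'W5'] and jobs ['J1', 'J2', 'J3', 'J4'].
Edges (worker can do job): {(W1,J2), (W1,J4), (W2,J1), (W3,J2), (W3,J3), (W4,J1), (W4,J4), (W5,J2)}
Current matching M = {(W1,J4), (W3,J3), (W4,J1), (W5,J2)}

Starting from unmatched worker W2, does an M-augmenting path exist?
No augmenting path from W2

Alternating search from W2 reaches jobs: {J1, J2, J4}.
Every reachable job is already matched in M, and following those matched edges back to workers exposes no further unvisited jobs.
No M-augmenting path from W2 exists.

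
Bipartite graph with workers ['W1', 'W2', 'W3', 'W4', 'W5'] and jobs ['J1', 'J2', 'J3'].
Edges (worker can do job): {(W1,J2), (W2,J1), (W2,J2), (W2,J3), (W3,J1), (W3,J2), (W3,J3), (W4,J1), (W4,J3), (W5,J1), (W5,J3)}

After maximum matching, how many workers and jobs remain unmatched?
Unmatched: 2 workers, 0 jobs

Maximum matching size: 3
Workers: 5 total, 3 matched, 2 unmatched
Jobs: 3 total, 3 matched, 0 unmatched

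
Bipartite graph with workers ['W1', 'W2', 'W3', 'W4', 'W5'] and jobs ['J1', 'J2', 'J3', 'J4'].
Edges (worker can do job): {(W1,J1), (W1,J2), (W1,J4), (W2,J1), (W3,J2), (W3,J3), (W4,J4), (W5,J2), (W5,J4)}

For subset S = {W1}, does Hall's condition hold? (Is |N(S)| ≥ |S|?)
Yes: |N(S)| = 3, |S| = 1

Subset S = {W1}
Neighbors N(S) = {J1, J2, J4}

|N(S)| = 3, |S| = 1
Hall's condition: |N(S)| ≥ |S| is satisfied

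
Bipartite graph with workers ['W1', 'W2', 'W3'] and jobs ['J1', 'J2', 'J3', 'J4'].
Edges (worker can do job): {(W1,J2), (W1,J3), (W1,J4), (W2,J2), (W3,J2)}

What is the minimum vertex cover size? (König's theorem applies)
Minimum vertex cover size = 2

By König's theorem: in bipartite graphs,
min vertex cover = max matching = 2

Maximum matching has size 2, so minimum vertex cover also has size 2.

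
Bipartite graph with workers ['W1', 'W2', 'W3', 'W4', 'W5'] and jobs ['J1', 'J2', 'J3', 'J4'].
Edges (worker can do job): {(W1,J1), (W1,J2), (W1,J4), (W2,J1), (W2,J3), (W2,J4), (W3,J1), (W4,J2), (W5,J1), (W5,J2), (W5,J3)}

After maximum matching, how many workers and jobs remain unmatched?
Unmatched: 1 workers, 0 jobs

Maximum matching size: 4
Workers: 5 total, 4 matched, 1 unmatched
Jobs: 4 total, 4 matched, 0 unmatched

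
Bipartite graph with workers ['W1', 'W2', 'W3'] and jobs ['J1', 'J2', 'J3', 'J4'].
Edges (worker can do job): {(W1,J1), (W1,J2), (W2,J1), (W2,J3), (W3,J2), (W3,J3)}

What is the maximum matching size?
Maximum matching size = 3

Maximum matching: {(W1,J1), (W2,J3), (W3,J2)}
Size: 3

This assigns 3 workers to 3 distinct jobs.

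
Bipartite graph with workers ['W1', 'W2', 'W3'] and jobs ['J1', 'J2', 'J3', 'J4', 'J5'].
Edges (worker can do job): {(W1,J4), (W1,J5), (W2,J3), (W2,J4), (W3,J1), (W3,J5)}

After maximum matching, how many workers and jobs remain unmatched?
Unmatched: 0 workers, 2 jobs

Maximum matching size: 3
Workers: 3 total, 3 matched, 0 unmatched
Jobs: 5 total, 3 matched, 2 unmatched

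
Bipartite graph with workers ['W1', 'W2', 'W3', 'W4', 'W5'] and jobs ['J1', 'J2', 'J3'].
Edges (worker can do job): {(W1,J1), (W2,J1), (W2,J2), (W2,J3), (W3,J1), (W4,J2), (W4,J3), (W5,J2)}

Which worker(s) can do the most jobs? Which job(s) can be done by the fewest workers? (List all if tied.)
Most versatile: W2 (3 jobs); Least covered: J3 (2 workers)

Worker degrees (jobs they can do): W1:1, W2:3, W3:1, W4:2, W5:1
Job degrees (workers who can do it): J1:3, J2:3, J3:2

Maximum worker degree is 3, achieved by: W2
Minimum job degree is 2, achieved by: J3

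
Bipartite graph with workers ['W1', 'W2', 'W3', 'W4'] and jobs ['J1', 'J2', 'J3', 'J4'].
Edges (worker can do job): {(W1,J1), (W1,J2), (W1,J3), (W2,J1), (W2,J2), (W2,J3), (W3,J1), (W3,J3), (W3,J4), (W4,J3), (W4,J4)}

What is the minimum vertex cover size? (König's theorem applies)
Minimum vertex cover size = 4

By König's theorem: in bipartite graphs,
min vertex cover = max matching = 4

Maximum matching has size 4, so minimum vertex cover also has size 4.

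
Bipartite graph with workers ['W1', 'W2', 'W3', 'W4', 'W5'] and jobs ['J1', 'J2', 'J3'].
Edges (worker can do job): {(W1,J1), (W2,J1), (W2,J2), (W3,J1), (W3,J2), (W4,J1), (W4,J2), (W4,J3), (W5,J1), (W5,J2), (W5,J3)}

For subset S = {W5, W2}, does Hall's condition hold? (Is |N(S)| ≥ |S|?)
Yes: |N(S)| = 3, |S| = 2

Subset S = {W5, W2}
Neighbors N(S) = {J1, J2, J3}

|N(S)| = 3, |S| = 2
Hall's condition: |N(S)| ≥ |S| is satisfied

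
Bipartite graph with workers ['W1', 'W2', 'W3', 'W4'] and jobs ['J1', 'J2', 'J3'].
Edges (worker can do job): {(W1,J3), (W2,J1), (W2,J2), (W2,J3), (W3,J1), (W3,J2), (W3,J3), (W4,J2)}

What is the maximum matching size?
Maximum matching size = 3

Maximum matching: {(W1,J3), (W3,J1), (W4,J2)}
Size: 3

This assigns 3 workers to 3 distinct jobs.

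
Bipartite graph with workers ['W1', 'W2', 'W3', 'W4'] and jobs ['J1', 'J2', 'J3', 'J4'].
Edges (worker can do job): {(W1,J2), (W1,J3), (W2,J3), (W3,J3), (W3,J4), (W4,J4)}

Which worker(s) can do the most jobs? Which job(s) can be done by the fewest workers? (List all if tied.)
Most versatile: W1, W3 (2 jobs); Least covered: J1 (0 workers)

Worker degrees (jobs they can do): W1:2, W2:1, W3:2, W4:1
Job degrees (workers who can do it): J1:0, J2:1, J3:3, J4:2

Maximum worker degree is 2, achieved by: W1, W3
Minimum job degree is 0, achieved by: J1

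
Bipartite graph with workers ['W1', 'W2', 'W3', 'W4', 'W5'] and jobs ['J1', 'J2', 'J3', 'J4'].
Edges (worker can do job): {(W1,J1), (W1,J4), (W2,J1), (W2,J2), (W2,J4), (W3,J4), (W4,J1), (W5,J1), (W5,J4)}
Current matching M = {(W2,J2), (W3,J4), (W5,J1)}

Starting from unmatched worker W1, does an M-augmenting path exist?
No augmenting path from W1

Alternating search from W1 reaches jobs: {J1, J4}.
Every reachable job is already matched in M, and following those matched edges back to workers exposes no further unvisited jobs.
No M-augmenting path from W1 exists.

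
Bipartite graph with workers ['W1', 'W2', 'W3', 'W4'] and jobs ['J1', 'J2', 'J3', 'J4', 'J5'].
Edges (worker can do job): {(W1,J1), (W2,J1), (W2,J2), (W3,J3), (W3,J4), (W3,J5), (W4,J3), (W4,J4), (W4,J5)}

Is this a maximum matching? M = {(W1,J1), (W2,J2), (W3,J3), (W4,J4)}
Yes, size 4 is maximum

Proposed matching has size 4.
Maximum matching size for this graph: 4.

This is a maximum matching.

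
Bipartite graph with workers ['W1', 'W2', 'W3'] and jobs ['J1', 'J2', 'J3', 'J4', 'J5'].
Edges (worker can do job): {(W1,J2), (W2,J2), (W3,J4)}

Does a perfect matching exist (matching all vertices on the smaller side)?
No, maximum matching has size 2 < 3

Maximum matching has size 2, need 3 for perfect matching.
Unmatched workers: ['W2']
Unmatched jobs: ['J3', 'J5', 'J1']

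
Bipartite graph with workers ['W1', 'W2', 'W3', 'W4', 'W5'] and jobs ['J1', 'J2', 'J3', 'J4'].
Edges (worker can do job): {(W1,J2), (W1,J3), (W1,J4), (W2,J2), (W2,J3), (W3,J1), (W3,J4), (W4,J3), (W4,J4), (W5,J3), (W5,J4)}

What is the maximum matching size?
Maximum matching size = 4

Maximum matching: {(W1,J2), (W3,J1), (W4,J4), (W5,J3)}
Size: 4

This assigns 4 workers to 4 distinct jobs.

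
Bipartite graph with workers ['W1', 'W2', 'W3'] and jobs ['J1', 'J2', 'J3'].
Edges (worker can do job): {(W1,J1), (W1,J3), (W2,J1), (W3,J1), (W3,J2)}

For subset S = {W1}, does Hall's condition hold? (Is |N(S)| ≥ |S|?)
Yes: |N(S)| = 2, |S| = 1

Subset S = {W1}
Neighbors N(S) = {J1, J3}

|N(S)| = 2, |S| = 1
Hall's condition: |N(S)| ≥ |S| is satisfied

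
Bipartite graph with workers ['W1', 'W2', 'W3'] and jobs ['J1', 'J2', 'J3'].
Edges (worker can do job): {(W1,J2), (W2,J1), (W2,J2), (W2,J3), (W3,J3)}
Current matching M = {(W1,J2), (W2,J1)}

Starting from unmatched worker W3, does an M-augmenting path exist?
Yes: W3 → J3

An M-augmenting path alternates non-matching / matching edges, starting and ending at unmatched vertices.
Path: W3 → J3
(J3 is unmatched in M, so the path is augmenting.)
Flipping edges along this path would increase |M| from 2 to 3.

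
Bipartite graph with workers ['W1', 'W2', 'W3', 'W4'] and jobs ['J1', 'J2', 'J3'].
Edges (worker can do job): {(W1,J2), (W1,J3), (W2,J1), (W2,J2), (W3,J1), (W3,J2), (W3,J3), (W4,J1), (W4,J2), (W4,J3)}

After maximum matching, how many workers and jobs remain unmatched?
Unmatched: 1 workers, 0 jobs

Maximum matching size: 3
Workers: 4 total, 3 matched, 1 unmatched
Jobs: 3 total, 3 matched, 0 unmatched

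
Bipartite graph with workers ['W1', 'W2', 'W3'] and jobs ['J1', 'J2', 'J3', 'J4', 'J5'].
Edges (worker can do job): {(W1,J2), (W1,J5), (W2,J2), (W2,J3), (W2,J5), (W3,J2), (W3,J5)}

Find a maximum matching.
Matching: {(W1,J2), (W2,J3), (W3,J5)}

Maximum matching (size 3):
  W1 → J2
  W2 → J3
  W3 → J5

Each worker is assigned to at most one job, and each job to at most one worker.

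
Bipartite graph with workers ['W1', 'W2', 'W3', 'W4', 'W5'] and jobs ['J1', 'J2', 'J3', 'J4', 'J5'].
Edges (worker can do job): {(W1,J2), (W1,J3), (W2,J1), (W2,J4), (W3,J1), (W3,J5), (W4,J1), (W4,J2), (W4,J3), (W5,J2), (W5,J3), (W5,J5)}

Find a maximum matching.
Matching: {(W1,J2), (W2,J4), (W3,J5), (W4,J1), (W5,J3)}

Maximum matching (size 5):
  W1 → J2
  W2 → J4
  W3 → J5
  W4 → J1
  W5 → J3

Each worker is assigned to at most one job, and each job to at most one worker.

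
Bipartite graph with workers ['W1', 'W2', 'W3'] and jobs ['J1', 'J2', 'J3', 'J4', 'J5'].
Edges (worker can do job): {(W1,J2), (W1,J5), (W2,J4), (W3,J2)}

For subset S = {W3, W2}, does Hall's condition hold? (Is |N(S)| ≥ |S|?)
Yes: |N(S)| = 2, |S| = 2

Subset S = {W3, W2}
Neighbors N(S) = {J2, J4}

|N(S)| = 2, |S| = 2
Hall's condition: |N(S)| ≥ |S| is satisfied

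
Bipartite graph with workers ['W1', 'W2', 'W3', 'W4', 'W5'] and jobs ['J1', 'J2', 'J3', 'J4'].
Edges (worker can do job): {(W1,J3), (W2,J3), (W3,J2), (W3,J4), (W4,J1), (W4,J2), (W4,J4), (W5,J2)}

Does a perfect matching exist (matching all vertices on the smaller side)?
Yes, perfect matching exists (size 4)

Perfect matching: {(W1,J3), (W3,J4), (W4,J1), (W5,J2)}
All 4 vertices on the smaller side are matched.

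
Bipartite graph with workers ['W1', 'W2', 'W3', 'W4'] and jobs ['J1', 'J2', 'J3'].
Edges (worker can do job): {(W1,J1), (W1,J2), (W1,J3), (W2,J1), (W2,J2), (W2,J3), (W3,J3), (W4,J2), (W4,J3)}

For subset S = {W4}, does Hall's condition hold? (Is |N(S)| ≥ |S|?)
Yes: |N(S)| = 2, |S| = 1

Subset S = {W4}
Neighbors N(S) = {J2, J3}

|N(S)| = 2, |S| = 1
Hall's condition: |N(S)| ≥ |S| is satisfied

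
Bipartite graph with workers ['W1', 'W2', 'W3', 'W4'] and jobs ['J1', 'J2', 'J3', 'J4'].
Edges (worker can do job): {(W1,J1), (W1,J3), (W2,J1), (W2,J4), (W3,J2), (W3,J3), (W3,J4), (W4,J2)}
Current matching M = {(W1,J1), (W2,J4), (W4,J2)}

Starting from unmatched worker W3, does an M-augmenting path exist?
Yes: W3 → J3

An M-augmenting path alternates non-matching / matching edges, starting and ending at unmatched vertices.
Path: W3 → J3
(J3 is unmatched in M, so the path is augmenting.)
Flipping edges along this path would increase |M| from 3 to 4.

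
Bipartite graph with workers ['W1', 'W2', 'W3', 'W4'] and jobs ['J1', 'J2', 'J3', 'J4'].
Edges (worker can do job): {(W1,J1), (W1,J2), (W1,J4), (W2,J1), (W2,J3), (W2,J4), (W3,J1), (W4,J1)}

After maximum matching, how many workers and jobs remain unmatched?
Unmatched: 1 workers, 1 jobs

Maximum matching size: 3
Workers: 4 total, 3 matched, 1 unmatched
Jobs: 4 total, 3 matched, 1 unmatched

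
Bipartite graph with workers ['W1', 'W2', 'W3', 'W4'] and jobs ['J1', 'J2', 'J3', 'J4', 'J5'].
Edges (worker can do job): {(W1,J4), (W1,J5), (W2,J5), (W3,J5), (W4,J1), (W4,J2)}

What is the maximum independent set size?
Maximum independent set = 6

By König's theorem:
- Min vertex cover = Max matching = 3
- Max independent set = Total vertices - Min vertex cover
- Max independent set = 9 - 3 = 6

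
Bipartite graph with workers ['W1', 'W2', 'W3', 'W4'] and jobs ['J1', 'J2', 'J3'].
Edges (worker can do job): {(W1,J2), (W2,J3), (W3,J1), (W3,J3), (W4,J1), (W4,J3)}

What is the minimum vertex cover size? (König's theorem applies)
Minimum vertex cover size = 3

By König's theorem: in bipartite graphs,
min vertex cover = max matching = 3

Maximum matching has size 3, so minimum vertex cover also has size 3.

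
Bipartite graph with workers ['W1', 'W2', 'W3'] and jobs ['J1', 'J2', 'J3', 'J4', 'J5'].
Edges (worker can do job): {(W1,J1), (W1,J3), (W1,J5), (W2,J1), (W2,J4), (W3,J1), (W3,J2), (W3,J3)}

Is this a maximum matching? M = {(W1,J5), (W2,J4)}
No, size 2 is not maximum

Proposed matching has size 2.
Maximum matching size for this graph: 3.

This is NOT maximum - can be improved to size 3.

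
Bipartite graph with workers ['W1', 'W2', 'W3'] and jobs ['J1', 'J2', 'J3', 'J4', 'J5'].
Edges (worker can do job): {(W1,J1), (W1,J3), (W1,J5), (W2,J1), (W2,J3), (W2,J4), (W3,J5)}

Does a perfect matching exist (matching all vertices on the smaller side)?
Yes, perfect matching exists (size 3)

Perfect matching: {(W1,J1), (W2,J3), (W3,J5)}
All 3 vertices on the smaller side are matched.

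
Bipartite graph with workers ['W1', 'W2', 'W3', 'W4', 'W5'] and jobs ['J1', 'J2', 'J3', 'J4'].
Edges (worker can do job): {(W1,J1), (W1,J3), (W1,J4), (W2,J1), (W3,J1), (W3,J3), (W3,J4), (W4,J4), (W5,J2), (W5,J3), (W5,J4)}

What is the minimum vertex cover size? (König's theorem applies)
Minimum vertex cover size = 4

By König's theorem: in bipartite graphs,
min vertex cover = max matching = 4

Maximum matching has size 4, so minimum vertex cover also has size 4.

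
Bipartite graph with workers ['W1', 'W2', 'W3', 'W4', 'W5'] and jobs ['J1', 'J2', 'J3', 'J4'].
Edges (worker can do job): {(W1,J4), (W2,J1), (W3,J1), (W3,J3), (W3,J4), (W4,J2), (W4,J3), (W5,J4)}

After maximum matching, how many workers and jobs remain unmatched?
Unmatched: 1 workers, 0 jobs

Maximum matching size: 4
Workers: 5 total, 4 matched, 1 unmatched
Jobs: 4 total, 4 matched, 0 unmatched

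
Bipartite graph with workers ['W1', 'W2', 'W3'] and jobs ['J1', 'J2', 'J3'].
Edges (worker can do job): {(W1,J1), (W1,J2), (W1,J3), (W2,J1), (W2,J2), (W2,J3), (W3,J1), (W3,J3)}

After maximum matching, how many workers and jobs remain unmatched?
Unmatched: 0 workers, 0 jobs

Maximum matching size: 3
Workers: 3 total, 3 matched, 0 unmatched
Jobs: 3 total, 3 matched, 0 unmatched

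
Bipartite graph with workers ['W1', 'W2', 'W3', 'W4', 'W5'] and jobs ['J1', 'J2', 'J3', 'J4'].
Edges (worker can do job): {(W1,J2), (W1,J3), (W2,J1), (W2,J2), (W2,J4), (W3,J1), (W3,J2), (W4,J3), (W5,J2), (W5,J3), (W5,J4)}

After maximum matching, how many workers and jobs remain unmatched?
Unmatched: 1 workers, 0 jobs

Maximum matching size: 4
Workers: 5 total, 4 matched, 1 unmatched
Jobs: 4 total, 4 matched, 0 unmatched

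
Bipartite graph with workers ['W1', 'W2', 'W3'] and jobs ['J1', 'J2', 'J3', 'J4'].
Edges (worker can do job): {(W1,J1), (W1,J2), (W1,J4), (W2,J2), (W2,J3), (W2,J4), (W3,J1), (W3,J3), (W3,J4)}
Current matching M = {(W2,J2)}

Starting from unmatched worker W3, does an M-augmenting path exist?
Yes: W3 → J3

An M-augmenting path alternates non-matching / matching edges, starting and ending at unmatched vertices.
Path: W3 → J3
(J3 is unmatched in M, so the path is augmenting.)
Flipping edges along this path would increase |M| from 1 to 2.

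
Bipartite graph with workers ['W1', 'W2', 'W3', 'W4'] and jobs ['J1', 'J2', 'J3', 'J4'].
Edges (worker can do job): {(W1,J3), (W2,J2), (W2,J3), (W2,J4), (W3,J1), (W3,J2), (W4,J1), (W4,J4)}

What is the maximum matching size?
Maximum matching size = 4

Maximum matching: {(W1,J3), (W2,J4), (W3,J2), (W4,J1)}
Size: 4

This assigns 4 workers to 4 distinct jobs.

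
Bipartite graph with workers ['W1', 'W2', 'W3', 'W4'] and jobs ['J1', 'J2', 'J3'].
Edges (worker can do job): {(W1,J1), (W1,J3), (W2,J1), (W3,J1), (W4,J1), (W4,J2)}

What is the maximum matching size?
Maximum matching size = 3

Maximum matching: {(W1,J3), (W3,J1), (W4,J2)}
Size: 3

This assigns 3 workers to 3 distinct jobs.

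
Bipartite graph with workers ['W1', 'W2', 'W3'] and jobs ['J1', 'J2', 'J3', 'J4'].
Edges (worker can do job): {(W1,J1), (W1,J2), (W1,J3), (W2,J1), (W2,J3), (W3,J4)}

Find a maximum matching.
Matching: {(W1,J2), (W2,J3), (W3,J4)}

Maximum matching (size 3):
  W1 → J2
  W2 → J3
  W3 → J4

Each worker is assigned to at most one job, and each job to at most one worker.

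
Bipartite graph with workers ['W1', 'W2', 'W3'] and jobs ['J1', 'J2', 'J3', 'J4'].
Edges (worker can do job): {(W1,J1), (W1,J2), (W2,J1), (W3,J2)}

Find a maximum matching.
Matching: {(W1,J1), (W3,J2)}

Maximum matching (size 2):
  W1 → J1
  W3 → J2

Each worker is assigned to at most one job, and each job to at most one worker.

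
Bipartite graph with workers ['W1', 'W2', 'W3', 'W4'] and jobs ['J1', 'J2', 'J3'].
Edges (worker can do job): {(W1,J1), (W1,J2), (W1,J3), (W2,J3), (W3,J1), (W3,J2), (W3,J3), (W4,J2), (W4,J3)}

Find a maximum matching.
Matching: {(W1,J2), (W3,J1), (W4,J3)}

Maximum matching (size 3):
  W1 → J2
  W3 → J1
  W4 → J3

Each worker is assigned to at most one job, and each job to at most one worker.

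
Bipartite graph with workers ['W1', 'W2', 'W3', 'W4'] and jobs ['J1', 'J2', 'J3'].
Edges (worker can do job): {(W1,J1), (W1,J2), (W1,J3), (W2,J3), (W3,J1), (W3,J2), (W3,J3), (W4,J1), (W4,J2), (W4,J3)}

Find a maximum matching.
Matching: {(W1,J1), (W3,J2), (W4,J3)}

Maximum matching (size 3):
  W1 → J1
  W3 → J2
  W4 → J3

Each worker is assigned to at most one job, and each job to at most one worker.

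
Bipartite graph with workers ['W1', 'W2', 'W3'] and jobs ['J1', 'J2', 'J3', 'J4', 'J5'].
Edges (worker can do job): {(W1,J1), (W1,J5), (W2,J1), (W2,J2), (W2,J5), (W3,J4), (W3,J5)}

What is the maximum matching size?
Maximum matching size = 3

Maximum matching: {(W1,J1), (W2,J2), (W3,J4)}
Size: 3

This assigns 3 workers to 3 distinct jobs.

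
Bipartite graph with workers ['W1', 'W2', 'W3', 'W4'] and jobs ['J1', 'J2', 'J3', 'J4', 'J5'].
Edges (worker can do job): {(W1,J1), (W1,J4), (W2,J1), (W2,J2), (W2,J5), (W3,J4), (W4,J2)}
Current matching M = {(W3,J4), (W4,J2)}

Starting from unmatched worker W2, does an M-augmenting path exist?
Yes: W2 → J5

An M-augmenting path alternates non-matching / matching edges, starting and ending at unmatched vertices.
Path: W2 → J5
(J5 is unmatched in M, so the path is augmenting.)
Flipping edges along this path would increase |M| from 2 to 3.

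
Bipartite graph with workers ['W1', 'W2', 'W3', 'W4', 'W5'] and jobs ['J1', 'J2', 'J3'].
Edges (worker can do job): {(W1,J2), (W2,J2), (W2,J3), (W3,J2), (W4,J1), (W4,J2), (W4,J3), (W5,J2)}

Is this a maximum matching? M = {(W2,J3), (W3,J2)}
No, size 2 is not maximum

Proposed matching has size 2.
Maximum matching size for this graph: 3.

This is NOT maximum - can be improved to size 3.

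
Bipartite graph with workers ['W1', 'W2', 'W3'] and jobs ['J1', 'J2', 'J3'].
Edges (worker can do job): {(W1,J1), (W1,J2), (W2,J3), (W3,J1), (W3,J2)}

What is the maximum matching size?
Maximum matching size = 3

Maximum matching: {(W1,J2), (W2,J3), (W3,J1)}
Size: 3

This assigns 3 workers to 3 distinct jobs.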